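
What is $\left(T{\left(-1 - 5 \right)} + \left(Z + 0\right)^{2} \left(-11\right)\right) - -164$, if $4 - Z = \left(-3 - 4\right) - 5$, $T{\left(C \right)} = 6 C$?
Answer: $-2688$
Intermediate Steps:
$Z = 16$ ($Z = 4 - \left(\left(-3 - 4\right) - 5\right) = 4 - \left(-7 - 5\right) = 4 - -12 = 4 + 12 = 16$)
$\left(T{\left(-1 - 5 \right)} + \left(Z + 0\right)^{2} \left(-11\right)\right) - -164 = \left(6 \left(-1 - 5\right) + \left(16 + 0\right)^{2} \left(-11\right)\right) - -164 = \left(6 \left(-6\right) + 16^{2} \left(-11\right)\right) + 164 = \left(-36 + 256 \left(-11\right)\right) + 164 = \left(-36 - 2816\right) + 164 = -2852 + 164 = -2688$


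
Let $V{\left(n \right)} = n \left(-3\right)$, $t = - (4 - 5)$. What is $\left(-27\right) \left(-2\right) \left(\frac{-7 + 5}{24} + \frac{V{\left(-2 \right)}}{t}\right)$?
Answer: $\frac{639}{2} \approx 319.5$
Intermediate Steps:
$t = 1$ ($t = \left(-1\right) \left(-1\right) = 1$)
$V{\left(n \right)} = - 3 n$
$\left(-27\right) \left(-2\right) \left(\frac{-7 + 5}{24} + \frac{V{\left(-2 \right)}}{t}\right) = \left(-27\right) \left(-2\right) \left(\frac{-7 + 5}{24} + \frac{\left(-3\right) \left(-2\right)}{1}\right) = 54 \left(\left(-2\right) \frac{1}{24} + 6 \cdot 1\right) = 54 \left(- \frac{1}{12} + 6\right) = 54 \cdot \frac{71}{12} = \frac{639}{2}$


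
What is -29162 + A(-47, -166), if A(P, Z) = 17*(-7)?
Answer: -29281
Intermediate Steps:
A(P, Z) = -119
-29162 + A(-47, -166) = -29162 - 119 = -29281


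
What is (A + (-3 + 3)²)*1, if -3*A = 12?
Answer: -4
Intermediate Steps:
A = -4 (A = -⅓*12 = -4)
(A + (-3 + 3)²)*1 = (-4 + (-3 + 3)²)*1 = (-4 + 0²)*1 = (-4 + 0)*1 = -4*1 = -4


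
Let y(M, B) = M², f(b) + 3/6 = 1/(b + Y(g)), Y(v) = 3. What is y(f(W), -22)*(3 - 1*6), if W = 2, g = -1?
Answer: -27/100 ≈ -0.27000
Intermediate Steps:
f(b) = -½ + 1/(3 + b) (f(b) = -½ + 1/(b + 3) = -½ + 1/(3 + b))
y(f(W), -22)*(3 - 1*6) = ((-1 - 1*2)/(2*(3 + 2)))²*(3 - 1*6) = ((½)*(-1 - 2)/5)²*(3 - 6) = ((½)*(⅕)*(-3))²*(-3) = (-3/10)²*(-3) = (9/100)*(-3) = -27/100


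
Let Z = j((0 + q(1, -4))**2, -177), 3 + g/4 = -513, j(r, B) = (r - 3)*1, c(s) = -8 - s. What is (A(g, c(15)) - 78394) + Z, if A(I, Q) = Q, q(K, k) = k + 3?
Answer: -78419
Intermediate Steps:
q(K, k) = 3 + k
j(r, B) = -3 + r (j(r, B) = (-3 + r)*1 = -3 + r)
g = -2064 (g = -12 + 4*(-513) = -12 - 2052 = -2064)
Z = -2 (Z = -3 + (0 + (3 - 4))**2 = -3 + (0 - 1)**2 = -3 + (-1)**2 = -3 + 1 = -2)
(A(g, c(15)) - 78394) + Z = ((-8 - 1*15) - 78394) - 2 = ((-8 - 15) - 78394) - 2 = (-23 - 78394) - 2 = -78417 - 2 = -78419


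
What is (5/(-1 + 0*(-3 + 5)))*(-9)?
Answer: 45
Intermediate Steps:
(5/(-1 + 0*(-3 + 5)))*(-9) = (5/(-1 + 0*2))*(-9) = (5/(-1 + 0))*(-9) = (5/(-1))*(-9) = (5*(-1))*(-9) = -5*(-9) = 45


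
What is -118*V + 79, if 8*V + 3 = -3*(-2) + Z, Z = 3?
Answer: -19/2 ≈ -9.5000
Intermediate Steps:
V = ¾ (V = -3/8 + (-3*(-2) + 3)/8 = -3/8 + (6 + 3)/8 = -3/8 + (⅛)*9 = -3/8 + 9/8 = ¾ ≈ 0.75000)
-118*V + 79 = -118*¾ + 79 = -177/2 + 79 = -19/2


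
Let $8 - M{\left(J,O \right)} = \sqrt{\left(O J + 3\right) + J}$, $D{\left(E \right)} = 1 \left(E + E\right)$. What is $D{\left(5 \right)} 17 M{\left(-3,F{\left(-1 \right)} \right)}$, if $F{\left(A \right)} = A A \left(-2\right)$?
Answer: $1360 - 170 \sqrt{6} \approx 943.59$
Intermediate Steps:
$D{\left(E \right)} = 2 E$ ($D{\left(E \right)} = 1 \cdot 2 E = 2 E$)
$F{\left(A \right)} = - 2 A^{2}$ ($F{\left(A \right)} = A^{2} \left(-2\right) = - 2 A^{2}$)
$M{\left(J,O \right)} = 8 - \sqrt{3 + J + J O}$ ($M{\left(J,O \right)} = 8 - \sqrt{\left(O J + 3\right) + J} = 8 - \sqrt{\left(J O + 3\right) + J} = 8 - \sqrt{\left(3 + J O\right) + J} = 8 - \sqrt{3 + J + J O}$)
$D{\left(5 \right)} 17 M{\left(-3,F{\left(-1 \right)} \right)} = 2 \cdot 5 \cdot 17 \left(8 - \sqrt{3 - 3 - 3 \left(- 2 \left(-1\right)^{2}\right)}\right) = 10 \cdot 17 \left(8 - \sqrt{3 - 3 - 3 \left(\left(-2\right) 1\right)}\right) = 170 \left(8 - \sqrt{3 - 3 - -6}\right) = 170 \left(8 - \sqrt{3 - 3 + 6}\right) = 170 \left(8 - \sqrt{6}\right) = 1360 - 170 \sqrt{6}$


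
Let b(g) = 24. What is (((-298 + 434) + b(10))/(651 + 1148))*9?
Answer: 1440/1799 ≈ 0.80044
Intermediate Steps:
(((-298 + 434) + b(10))/(651 + 1148))*9 = (((-298 + 434) + 24)/(651 + 1148))*9 = ((136 + 24)/1799)*9 = (160*(1/1799))*9 = (160/1799)*9 = 1440/1799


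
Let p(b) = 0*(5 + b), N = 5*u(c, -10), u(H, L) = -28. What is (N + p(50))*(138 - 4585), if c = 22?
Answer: 622580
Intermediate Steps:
N = -140 (N = 5*(-28) = -140)
p(b) = 0
(N + p(50))*(138 - 4585) = (-140 + 0)*(138 - 4585) = -140*(-4447) = 622580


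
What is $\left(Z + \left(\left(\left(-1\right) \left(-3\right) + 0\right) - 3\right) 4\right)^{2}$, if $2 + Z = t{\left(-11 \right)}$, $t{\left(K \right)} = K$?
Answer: $169$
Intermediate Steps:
$Z = -13$ ($Z = -2 - 11 = -13$)
$\left(Z + \left(\left(\left(-1\right) \left(-3\right) + 0\right) - 3\right) 4\right)^{2} = \left(-13 + \left(\left(\left(-1\right) \left(-3\right) + 0\right) - 3\right) 4\right)^{2} = \left(-13 + \left(\left(3 + 0\right) - 3\right) 4\right)^{2} = \left(-13 + \left(3 - 3\right) 4\right)^{2} = \left(-13 + 0 \cdot 4\right)^{2} = \left(-13 + 0\right)^{2} = \left(-13\right)^{2} = 169$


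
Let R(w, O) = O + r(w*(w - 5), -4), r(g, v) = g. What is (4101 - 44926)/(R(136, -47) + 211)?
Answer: -8165/3596 ≈ -2.2706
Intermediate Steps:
R(w, O) = O + w*(-5 + w) (R(w, O) = O + w*(w - 5) = O + w*(-5 + w))
(4101 - 44926)/(R(136, -47) + 211) = (4101 - 44926)/((-47 + 136*(-5 + 136)) + 211) = -40825/((-47 + 136*131) + 211) = -40825/((-47 + 17816) + 211) = -40825/(17769 + 211) = -40825/17980 = -40825*1/17980 = -8165/3596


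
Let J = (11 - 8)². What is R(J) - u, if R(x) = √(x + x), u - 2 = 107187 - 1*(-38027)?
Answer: -145216 + 3*√2 ≈ -1.4521e+5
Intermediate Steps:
u = 145216 (u = 2 + (107187 - 1*(-38027)) = 2 + (107187 + 38027) = 2 + 145214 = 145216)
J = 9 (J = 3² = 9)
R(x) = √2*√x (R(x) = √(2*x) = √2*√x)
R(J) - u = √2*√9 - 1*145216 = √2*3 - 145216 = 3*√2 - 145216 = -145216 + 3*√2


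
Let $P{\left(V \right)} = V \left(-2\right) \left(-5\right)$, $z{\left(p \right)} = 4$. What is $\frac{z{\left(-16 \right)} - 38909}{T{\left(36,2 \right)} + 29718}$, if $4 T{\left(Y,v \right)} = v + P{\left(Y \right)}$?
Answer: $- \frac{77810}{59617} \approx -1.3052$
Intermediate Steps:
$P{\left(V \right)} = 10 V$ ($P{\left(V \right)} = - 2 V \left(-5\right) = 10 V$)
$T{\left(Y,v \right)} = \frac{v}{4} + \frac{5 Y}{2}$ ($T{\left(Y,v \right)} = \frac{v + 10 Y}{4} = \frac{v}{4} + \frac{5 Y}{2}$)
$\frac{z{\left(-16 \right)} - 38909}{T{\left(36,2 \right)} + 29718} = \frac{4 - 38909}{\left(\frac{1}{4} \cdot 2 + \frac{5}{2} \cdot 36\right) + 29718} = - \frac{38905}{\left(\frac{1}{2} + 90\right) + 29718} = - \frac{38905}{\frac{181}{2} + 29718} = - \frac{38905}{\frac{59617}{2}} = \left(-38905\right) \frac{2}{59617} = - \frac{77810}{59617}$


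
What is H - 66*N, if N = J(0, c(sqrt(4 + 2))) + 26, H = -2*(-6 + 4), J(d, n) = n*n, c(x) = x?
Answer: -2108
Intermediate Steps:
J(d, n) = n**2
H = 4 (H = -2*(-2) = 4)
N = 32 (N = (sqrt(4 + 2))**2 + 26 = (sqrt(6))**2 + 26 = 6 + 26 = 32)
H - 66*N = 4 - 66*32 = 4 - 2112 = -2108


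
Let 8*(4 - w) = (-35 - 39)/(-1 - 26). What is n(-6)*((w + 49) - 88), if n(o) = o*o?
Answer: -3817/3 ≈ -1272.3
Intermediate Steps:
w = 395/108 (w = 4 - (-35 - 39)/(8*(-1 - 26)) = 4 - (-37)/(4*(-27)) = 4 - (-37)*(-1)/(4*27) = 4 - ⅛*74/27 = 4 - 37/108 = 395/108 ≈ 3.6574)
n(o) = o²
n(-6)*((w + 49) - 88) = (-6)²*((395/108 + 49) - 88) = 36*(5687/108 - 88) = 36*(-3817/108) = -3817/3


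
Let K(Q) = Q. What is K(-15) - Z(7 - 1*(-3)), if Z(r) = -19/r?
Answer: -131/10 ≈ -13.100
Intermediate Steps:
K(-15) - Z(7 - 1*(-3)) = -15 - (-19)/(7 - 1*(-3)) = -15 - (-19)/(7 + 3) = -15 - (-19)/10 = -15 - 1*(-19/10) = -15 + 19/10 = -131/10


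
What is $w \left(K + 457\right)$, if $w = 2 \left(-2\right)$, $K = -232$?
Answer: $-900$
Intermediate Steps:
$w = -4$
$w \left(K + 457\right) = - 4 \left(-232 + 457\right) = \left(-4\right) 225 = -900$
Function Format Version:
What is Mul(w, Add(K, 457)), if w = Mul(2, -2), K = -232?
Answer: -900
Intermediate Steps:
w = -4
Mul(w, Add(K, 457)) = Mul(-4, Add(-232, 457)) = Mul(-4, 225) = -900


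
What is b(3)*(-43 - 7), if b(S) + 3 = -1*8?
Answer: 550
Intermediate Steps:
b(S) = -11 (b(S) = -3 - 1*8 = -3 - 8 = -11)
b(3)*(-43 - 7) = -11*(-43 - 7) = -11*(-50) = 550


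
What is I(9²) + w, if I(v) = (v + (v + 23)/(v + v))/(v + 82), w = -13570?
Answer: -179158097/13203 ≈ -13570.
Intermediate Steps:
I(v) = (v + (23 + v)/(2*v))/(82 + v) (I(v) = (v + (23 + v)/((2*v)))/(82 + v) = (v + (23 + v)*(1/(2*v)))/(82 + v) = (v + (23 + v)/(2*v))/(82 + v))
I(9²) + w = (23 + 9² + 2*(9²)²)/(2*(9²)*(82 + 9²)) - 13570 = (½)*(23 + 81 + 2*81²)/(81*(82 + 81)) - 13570 = (½)*(1/81)*(23 + 81 + 2*6561)/163 - 13570 = (½)*(1/81)*(1/163)*(23 + 81 + 13122) - 13570 = (½)*(1/81)*(1/163)*13226 - 13570 = 6613/13203 - 13570 = -179158097/13203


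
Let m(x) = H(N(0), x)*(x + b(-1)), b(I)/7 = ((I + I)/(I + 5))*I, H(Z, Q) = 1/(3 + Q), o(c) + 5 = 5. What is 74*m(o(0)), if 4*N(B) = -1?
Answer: 259/3 ≈ 86.333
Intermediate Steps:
o(c) = 0 (o(c) = -5 + 5 = 0)
N(B) = -1/4 (N(B) = (1/4)*(-1) = -1/4)
b(I) = 14*I**2/(5 + I) (b(I) = 7*(((I + I)/(I + 5))*I) = 7*(((2*I)/(5 + I))*I) = 7*((2*I/(5 + I))*I) = 7*(2*I**2/(5 + I)) = 14*I**2/(5 + I))
m(x) = (7/2 + x)/(3 + x) (m(x) = (x + 14*(-1)**2/(5 - 1))/(3 + x) = (x + 14*1/4)/(3 + x) = (x + 14*1*(1/4))/(3 + x) = (x + 7/2)/(3 + x) = (7/2 + x)/(3 + x))
74*m(o(0)) = 74*((7/2 + 0)/(3 + 0)) = 74*((7/2)/3) = 74*((1/3)*(7/2)) = 74*(7/6) = 259/3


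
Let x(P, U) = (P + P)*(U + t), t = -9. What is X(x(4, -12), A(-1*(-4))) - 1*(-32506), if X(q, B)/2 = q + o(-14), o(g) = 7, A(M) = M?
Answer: 32184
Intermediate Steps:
x(P, U) = 2*P*(-9 + U) (x(P, U) = (P + P)*(U - 9) = (2*P)*(-9 + U) = 2*P*(-9 + U))
X(q, B) = 14 + 2*q (X(q, B) = 2*(q + 7) = 2*(7 + q) = 14 + 2*q)
X(x(4, -12), A(-1*(-4))) - 1*(-32506) = (14 + 2*(2*4*(-9 - 12))) - 1*(-32506) = (14 + 2*(2*4*(-21))) + 32506 = (14 + 2*(-168)) + 32506 = (14 - 336) + 32506 = -322 + 32506 = 32184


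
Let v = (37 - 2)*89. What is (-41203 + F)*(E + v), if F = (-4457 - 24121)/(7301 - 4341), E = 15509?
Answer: -141995729112/185 ≈ -7.6754e+8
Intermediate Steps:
v = 3115 (v = 35*89 = 3115)
F = -14289/1480 (F = -28578/2960 = -28578*1/2960 = -14289/1480 ≈ -9.6547)
(-41203 + F)*(E + v) = (-41203 - 14289/1480)*(15509 + 3115) = -60994729/1480*18624 = -141995729112/185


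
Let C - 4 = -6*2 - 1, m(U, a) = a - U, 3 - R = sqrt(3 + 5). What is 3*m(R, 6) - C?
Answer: 18 + 6*sqrt(2) ≈ 26.485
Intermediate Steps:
R = 3 - 2*sqrt(2) (R = 3 - sqrt(3 + 5) = 3 - sqrt(8) = 3 - 2*sqrt(2) ≈ 0.17157)
C = -9 (C = 4 + (-6*2 - 1) = 4 + (-12 - 1) = 4 - 13 = -9)
3*m(R, 6) - C = 3*(6 - (3 - 2*sqrt(2))) - 1*(-9) = 3*(6 + (-3 + 2*sqrt(2))) + 9 = 3*(3 + 2*sqrt(2)) + 9 = (9 + 6*sqrt(2)) + 9 = 18 + 6*sqrt(2)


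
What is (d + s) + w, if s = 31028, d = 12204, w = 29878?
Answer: 73110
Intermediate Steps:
(d + s) + w = (12204 + 31028) + 29878 = 43232 + 29878 = 73110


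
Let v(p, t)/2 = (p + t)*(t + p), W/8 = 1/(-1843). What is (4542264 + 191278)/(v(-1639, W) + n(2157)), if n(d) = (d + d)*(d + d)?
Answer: 8039090350379/40731369015627 ≈ 0.19737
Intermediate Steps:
W = -8/1843 (W = 8/(-1843) = 8*(-1/1843) = -8/1843 ≈ -0.0043407)
n(d) = 4*d² (n(d) = (2*d)*(2*d) = 4*d²)
v(p, t) = 2*(p + t)² (v(p, t) = 2*((p + t)*(t + p)) = 2*((p + t)*(p + t)) = 2*(p + t)²)
(4542264 + 191278)/(v(-1639, W) + n(2157)) = (4542264 + 191278)/(2*(-1639 - 8/1843)² + 4*2157²) = 4733542/(2*(-3020685/1843)² + 4*4652649) = 4733542/(2*(9124537869225/3396649) + 18610596) = 4733542/(18249075738450/3396649 + 18610596) = 4733542/(81462738031254/3396649) = 4733542*(3396649/81462738031254) = 8039090350379/40731369015627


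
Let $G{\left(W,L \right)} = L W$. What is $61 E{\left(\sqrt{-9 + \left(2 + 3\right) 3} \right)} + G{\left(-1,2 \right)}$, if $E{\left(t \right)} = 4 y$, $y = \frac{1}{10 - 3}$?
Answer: $\frac{230}{7} \approx 32.857$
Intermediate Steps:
$y = \frac{1}{7} \approx 0.14286$
$E{\left(t \right)} = \frac{4}{7}$ ($E{\left(t \right)} = 4 \cdot \frac{1}{7} = \frac{4}{7}$)
$61 E{\left(\sqrt{-9 + \left(2 + 3\right) 3} \right)} + G{\left(-1,2 \right)} = 61 \cdot \frac{4}{7} + 2 \left(-1\right) = \frac{244}{7} - 2 = \frac{230}{7}$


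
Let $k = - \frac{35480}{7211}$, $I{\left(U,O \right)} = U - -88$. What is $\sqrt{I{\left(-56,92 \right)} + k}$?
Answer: $\frac{2 \sqrt{352026598}}{7211} \approx 5.2038$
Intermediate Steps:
$I{\left(U,O \right)} = 88 + U$ ($I{\left(U,O \right)} = U + 88 = 88 + U$)
$k = - \frac{35480}{7211}$ ($k = \left(-35480\right) \frac{1}{7211} = - \frac{35480}{7211} \approx -4.9203$)
$\sqrt{I{\left(-56,92 \right)} + k} = \sqrt{\left(88 - 56\right) - \frac{35480}{7211}} = \sqrt{32 - \frac{35480}{7211}} = \sqrt{\frac{195272}{7211}} = \frac{2 \sqrt{352026598}}{7211}$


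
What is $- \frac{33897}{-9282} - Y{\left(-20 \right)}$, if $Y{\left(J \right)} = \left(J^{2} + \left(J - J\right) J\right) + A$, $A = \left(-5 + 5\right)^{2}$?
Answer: $- \frac{1226301}{3094} \approx -396.35$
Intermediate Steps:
$A = 0$ ($A = 0^{2} = 0$)
$Y{\left(J \right)} = J^{2}$ ($Y{\left(J \right)} = \left(J^{2} + \left(J - J\right) J\right) + 0 = \left(J^{2} + 0 J\right) + 0 = \left(J^{2} + 0\right) + 0 = J^{2} + 0 = J^{2}$)
$- \frac{33897}{-9282} - Y{\left(-20 \right)} = - \frac{33897}{-9282} - \left(-20\right)^{2} = \left(-33897\right) \left(- \frac{1}{9282}\right) - 400 = \frac{11299}{3094} - 400 = - \frac{1226301}{3094}$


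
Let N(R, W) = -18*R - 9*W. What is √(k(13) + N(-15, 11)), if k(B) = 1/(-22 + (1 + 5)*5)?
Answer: 37*√2/4 ≈ 13.081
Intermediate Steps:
k(B) = ⅛ (k(B) = 1/(-22 + 6*5) = 1/(-22 + 30) = 1/8 = ⅛)
√(k(13) + N(-15, 11)) = √(⅛ + (-18*(-15) - 9*11)) = √(⅛ + (270 - 99)) = √(⅛ + 171) = √(1369/8) = 37*√2/4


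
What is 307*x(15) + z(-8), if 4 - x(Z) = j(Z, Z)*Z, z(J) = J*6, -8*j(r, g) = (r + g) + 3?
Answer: 161405/8 ≈ 20176.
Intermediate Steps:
j(r, g) = -3/8 - g/8 - r/8 (j(r, g) = -((r + g) + 3)/8 = -((g + r) + 3)/8 = -(3 + g + r)/8 = -3/8 - g/8 - r/8)
z(J) = 6*J
x(Z) = 4 - Z*(-3/8 - Z/4) (x(Z) = 4 - (-3/8 - Z/8 - Z/8)*Z = 4 - (-3/8 - Z/4)*Z = 4 - Z*(-3/8 - Z/4))
307*x(15) + z(-8) = 307*(4 + (1/8)*15*(3 + 2*15)) + 6*(-8) = 307*(4 + (1/8)*15*(3 + 30)) - 48 = 307*(4 + (1/8)*15*33) - 48 = 307*(4 + 495/8) - 48 = 307*(527/8) - 48 = 161789/8 - 48 = 161405/8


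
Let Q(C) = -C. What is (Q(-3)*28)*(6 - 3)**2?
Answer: 756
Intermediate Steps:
(Q(-3)*28)*(6 - 3)**2 = (-1*(-3)*28)*(6 - 3)**2 = (3*28)*3**2 = 84*9 = 756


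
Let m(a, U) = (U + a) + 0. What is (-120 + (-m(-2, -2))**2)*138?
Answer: -14352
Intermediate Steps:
m(a, U) = U + a
(-120 + (-m(-2, -2))**2)*138 = (-120 + (-(-2 - 2))**2)*138 = (-120 + (-1*(-4))**2)*138 = (-120 + 4**2)*138 = (-120 + 16)*138 = -104*138 = -14352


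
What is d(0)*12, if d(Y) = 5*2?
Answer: 120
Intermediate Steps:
d(Y) = 10
d(0)*12 = 10*12 = 120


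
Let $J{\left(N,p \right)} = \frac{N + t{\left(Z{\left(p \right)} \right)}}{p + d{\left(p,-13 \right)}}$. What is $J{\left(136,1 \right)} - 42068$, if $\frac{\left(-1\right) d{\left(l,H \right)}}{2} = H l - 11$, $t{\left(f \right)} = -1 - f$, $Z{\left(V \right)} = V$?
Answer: $- \frac{2061198}{49} \approx -42065.0$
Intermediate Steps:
$d{\left(l,H \right)} = 22 - 2 H l$ ($d{\left(l,H \right)} = - 2 \left(H l - 11\right) = - 2 \left(-11 + H l\right) = 22 - 2 H l$)
$J{\left(N,p \right)} = \frac{-1 + N - p}{22 + 27 p}$ ($J{\left(N,p \right)} = \frac{N - \left(1 + p\right)}{p + \left(22 - - 26 p\right)} = \frac{-1 + N - p}{p + \left(22 + 26 p\right)} = \frac{-1 + N - p}{22 + 27 p}$)
$J{\left(136,1 \right)} - 42068 = \frac{-1 + 136 - 1}{22 + 27 \cdot 1} - 42068 = \frac{-1 + 136 - 1}{22 + 27} - 42068 = \frac{1}{49} \cdot 134 - 42068 = \frac{134}{49} - 42068 = - \frac{2061198}{49}$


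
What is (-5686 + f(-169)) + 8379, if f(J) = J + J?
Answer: 2355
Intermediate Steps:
f(J) = 2*J
(-5686 + f(-169)) + 8379 = (-5686 + 2*(-169)) + 8379 = (-5686 - 338) + 8379 = -6024 + 8379 = 2355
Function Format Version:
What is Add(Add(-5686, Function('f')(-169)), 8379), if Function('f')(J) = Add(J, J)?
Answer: 2355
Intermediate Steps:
Function('f')(J) = Mul(2, J)
Add(Add(-5686, Function('f')(-169)), 8379) = Add(Add(-5686, Mul(2, -169)), 8379) = Add(Add(-5686, -338), 8379) = Add(-6024, 8379) = 2355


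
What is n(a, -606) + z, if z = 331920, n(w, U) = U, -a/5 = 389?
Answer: 331314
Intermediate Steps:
a = -1945 (a = -5*389 = -1945)
n(a, -606) + z = -606 + 331920 = 331314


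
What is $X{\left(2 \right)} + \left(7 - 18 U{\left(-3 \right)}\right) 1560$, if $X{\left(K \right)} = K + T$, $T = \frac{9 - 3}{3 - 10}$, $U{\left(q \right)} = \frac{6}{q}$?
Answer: $\frac{469568}{7} \approx 67081.0$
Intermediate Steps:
$T = - \frac{6}{7}$ ($T = \frac{6}{-7} = 6 \left(- \frac{1}{7}\right) = - \frac{6}{7} \approx -0.85714$)
$X{\left(K \right)} = - \frac{6}{7} + K$ ($X{\left(K \right)} = K - \frac{6}{7} = - \frac{6}{7} + K$)
$X{\left(2 \right)} + \left(7 - 18 U{\left(-3 \right)}\right) 1560 = \left(- \frac{6}{7} + 2\right) + \left(7 - 18 \frac{6}{-3}\right) 1560 = \frac{8}{7} + \left(7 - 18 \cdot 6 \left(- \frac{1}{3}\right)\right) 1560 = \frac{8}{7} + \left(7 - -36\right) 1560 = \frac{8}{7} + \left(7 + 36\right) 1560 = \frac{8}{7} + 43 \cdot 1560 = \frac{8}{7} + 67080 = \frac{469568}{7}$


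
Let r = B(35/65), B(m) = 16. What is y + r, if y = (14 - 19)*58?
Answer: -274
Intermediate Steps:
y = -290 (y = -5*58 = -290)
r = 16
y + r = -290 + 16 = -274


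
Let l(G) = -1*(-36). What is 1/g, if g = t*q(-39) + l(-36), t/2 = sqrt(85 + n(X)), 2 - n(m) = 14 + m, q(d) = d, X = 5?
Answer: -1/11456 - 13*sqrt(17)/34368 ≈ -0.0016469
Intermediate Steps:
n(m) = -12 - m (n(m) = 2 - (14 + m) = 2 + (-14 - m) = -12 - m)
l(G) = 36
t = 4*sqrt(17) (t = 2*sqrt(85 + (-12 - 1*5)) = 2*sqrt(85 + (-12 - 5)) = 2*sqrt(85 - 17) = 2*sqrt(68) = 2*(2*sqrt(17)) = 4*sqrt(17) ≈ 16.492)
g = 36 - 156*sqrt(17) (g = (4*sqrt(17))*(-39) + 36 = -156*sqrt(17) + 36 = 36 - 156*sqrt(17) ≈ -607.20)
1/g = 1/(36 - 156*sqrt(17))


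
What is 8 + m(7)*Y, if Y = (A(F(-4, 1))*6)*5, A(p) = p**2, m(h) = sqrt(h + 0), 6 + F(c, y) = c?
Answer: 8 + 3000*sqrt(7) ≈ 7945.3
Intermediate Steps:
F(c, y) = -6 + c
m(h) = sqrt(h)
Y = 3000 (Y = ((-6 - 4)**2*6)*5 = ((-10)**2*6)*5 = (100*6)*5 = 600*5 = 3000)
8 + m(7)*Y = 8 + sqrt(7)*3000 = 8 + 3000*sqrt(7)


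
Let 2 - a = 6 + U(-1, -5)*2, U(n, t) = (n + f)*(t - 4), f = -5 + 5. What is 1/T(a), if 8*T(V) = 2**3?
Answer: 1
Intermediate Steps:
f = 0
U(n, t) = n*(-4 + t) (U(n, t) = (n + 0)*(t - 4) = n*(-4 + t))
a = -22 (a = 2 - (6 - (-4 - 5)*2) = 2 - (6 - 1*(-9)*2) = 2 - (6 + 9*2) = 2 - (6 + 18) = 2 - 1*24 = 2 - 24 = -22)
T(V) = 1 (T(V) = (1/8)*2**3 = (1/8)*8 = 1)
1/T(a) = 1/1 = 1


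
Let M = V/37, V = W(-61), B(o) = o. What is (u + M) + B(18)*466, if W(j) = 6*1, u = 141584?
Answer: 5548970/37 ≈ 1.4997e+5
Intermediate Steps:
W(j) = 6
V = 6
M = 6/37 ≈ 0.16216
(u + M) + B(18)*466 = (141584 + 6/37) + 18*466 = 5238614/37 + 8388 = 5548970/37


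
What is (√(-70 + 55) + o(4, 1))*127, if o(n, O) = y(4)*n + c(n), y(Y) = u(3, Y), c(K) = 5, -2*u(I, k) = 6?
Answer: -889 + 127*I*√15 ≈ -889.0 + 491.87*I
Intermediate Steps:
u(I, k) = -3 (u(I, k) = -½*6 = -3)
y(Y) = -3
o(n, O) = 5 - 3*n (o(n, O) = -3*n + 5 = 5 - 3*n)
(√(-70 + 55) + o(4, 1))*127 = (√(-70 + 55) + (5 - 3*4))*127 = (√(-15) + (5 - 12))*127 = (I*√15 - 7)*127 = (-7 + I*√15)*127 = -889 + 127*I*√15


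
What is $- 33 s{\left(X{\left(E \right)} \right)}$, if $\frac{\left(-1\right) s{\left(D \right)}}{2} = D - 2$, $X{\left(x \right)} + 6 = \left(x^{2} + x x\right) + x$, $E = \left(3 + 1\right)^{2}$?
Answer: $34320$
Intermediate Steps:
$E = 16$ ($E = 4^{2} = 16$)
$X{\left(x \right)} = -6 + x + 2 x^{2}$ ($X{\left(x \right)} = -6 + \left(\left(x^{2} + x x\right) + x\right) = -6 + \left(\left(x^{2} + x^{2}\right) + x\right) = -6 + \left(2 x^{2} + x\right) = -6 + \left(x + 2 x^{2}\right) = -6 + x + 2 x^{2}$)
$s{\left(D \right)} = 4 - 2 D$ ($s{\left(D \right)} = - 2 \left(D - 2\right) = - 2 \left(-2 + D\right) = 4 - 2 D$)
$- 33 s{\left(X{\left(E \right)} \right)} = - 33 \left(4 - 2 \left(-6 + 16 + 2 \cdot 16^{2}\right)\right) = - 33 \left(4 - 2 \left(-6 + 16 + 2 \cdot 256\right)\right) = - 33 \left(4 - 2 \left(-6 + 16 + 512\right)\right) = - 33 \left(4 - 1044\right) = \left(-33\right) \left(-1040\right) = 34320$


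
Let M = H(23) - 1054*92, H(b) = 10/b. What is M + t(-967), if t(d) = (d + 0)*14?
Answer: -2541628/23 ≈ -1.1051e+5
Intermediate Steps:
t(d) = 14*d (t(d) = d*14 = 14*d)
M = -2230254/23 (M = 10/23 - 1054*92 = 10*(1/23) - 96968 = 10/23 - 96968 = -2230254/23 ≈ -96968.)
M + t(-967) = -2230254/23 + 14*(-967) = -2230254/23 - 13538 = -2541628/23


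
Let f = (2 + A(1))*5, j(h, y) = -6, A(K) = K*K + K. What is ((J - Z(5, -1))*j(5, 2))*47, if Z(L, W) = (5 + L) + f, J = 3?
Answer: 7614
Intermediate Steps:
A(K) = K + K**2 (A(K) = K**2 + K = K + K**2)
f = 20 (f = (2 + 1*(1 + 1))*5 = (2 + 1*2)*5 = (2 + 2)*5 = 4*5 = 20)
Z(L, W) = 25 + L (Z(L, W) = (5 + L) + 20 = 25 + L)
((J - Z(5, -1))*j(5, 2))*47 = ((3 - (25 + 5))*(-6))*47 = ((3 - 1*30)*(-6))*47 = ((3 - 30)*(-6))*47 = -27*(-6)*47 = 162*47 = 7614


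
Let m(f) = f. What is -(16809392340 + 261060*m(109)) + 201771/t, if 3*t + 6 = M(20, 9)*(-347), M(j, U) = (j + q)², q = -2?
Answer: -631048863048411/37478 ≈ -1.6838e+10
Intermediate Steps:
M(j, U) = (-2 + j)² (M(j, U) = (j - 2)² = (-2 + j)²)
t = -37478 (t = -2 + ((-2 + 20)²*(-347))/3 = -2 + (18²*(-347))/3 = -2 + (324*(-347))/3 = -2 + (⅓)*(-112428) = -2 - 37476 = -37478)
-(16809392340 + 261060*m(109)) + 201771/t = -261060/(1/(64389 + 109)) + 201771/(-37478) = -261060/(1/64498) + 201771*(-1/37478) = -261060/1/64498 - 201771/37478 = -261060*64498 - 201771/37478 = -16837847880 - 201771/37478 = -631048863048411/37478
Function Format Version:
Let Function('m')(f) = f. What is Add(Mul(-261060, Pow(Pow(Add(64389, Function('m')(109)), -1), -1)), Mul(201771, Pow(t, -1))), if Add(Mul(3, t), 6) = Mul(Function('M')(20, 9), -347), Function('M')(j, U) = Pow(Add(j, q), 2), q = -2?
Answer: Rational(-631048863048411, 37478) ≈ -1.6838e+10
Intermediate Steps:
Function('M')(j, U) = Pow(Add(-2, j), 2) (Function('M')(j, U) = Pow(Add(j, -2), 2) = Pow(Add(-2, j), 2))
t = -37478 (t = Add(-2, Mul(Rational(1, 3), Mul(Pow(Add(-2, 20), 2), -347))) = Add(-2, Mul(Rational(1, 3), Mul(Pow(18, 2), -347))) = Add(-2, Mul(Rational(1, 3), Mul(324, -347))) = Add(-2, Mul(Rational(1, 3), -112428)) = Add(-2, -37476) = -37478)
Add(Mul(-261060, Pow(Pow(Add(64389, Function('m')(109)), -1), -1)), Mul(201771, Pow(t, -1))) = Add(Mul(-261060, Pow(Pow(Add(64389, 109), -1), -1)), Mul(201771, Pow(-37478, -1))) = Add(Mul(-261060, Pow(Pow(64498, -1), -1)), Mul(201771, Rational(-1, 37478))) = Add(Mul(-261060, Pow(Rational(1, 64498), -1)), Rational(-201771, 37478)) = Add(Mul(-261060, 64498), Rational(-201771, 37478)) = Add(-16837847880, Rational(-201771, 37478)) = Rational(-631048863048411, 37478)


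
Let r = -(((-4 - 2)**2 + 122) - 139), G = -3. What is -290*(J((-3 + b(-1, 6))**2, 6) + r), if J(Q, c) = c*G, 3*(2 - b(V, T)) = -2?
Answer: 10730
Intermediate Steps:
b(V, T) = 8/3 (b(V, T) = 2 - 1/3*(-2) = 2 + 2/3 = 8/3)
J(Q, c) = -3*c (J(Q, c) = c*(-3) = -3*c)
r = -19 (r = -(((-6)**2 + 122) - 139) = -((36 + 122) - 139) = -(158 - 139) = -1*19 = -19)
-290*(J((-3 + b(-1, 6))**2, 6) + r) = -290*(-3*6 - 19) = -290*(-18 - 19) = -290*(-37) = 10730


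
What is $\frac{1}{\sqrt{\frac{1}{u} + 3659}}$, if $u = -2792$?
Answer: $\frac{2 \sqrt{792301894}}{3405309} \approx 0.016532$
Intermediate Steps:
$\frac{1}{\sqrt{\frac{1}{u} + 3659}} = \frac{1}{\sqrt{\frac{1}{-2792} + 3659}} = \frac{1}{\sqrt{- \frac{1}{2792} + 3659}} = \frac{1}{\sqrt{\frac{10215927}{2792}}} = \frac{1}{\frac{3}{1396} \sqrt{792301894}} = \frac{2 \sqrt{792301894}}{3405309}$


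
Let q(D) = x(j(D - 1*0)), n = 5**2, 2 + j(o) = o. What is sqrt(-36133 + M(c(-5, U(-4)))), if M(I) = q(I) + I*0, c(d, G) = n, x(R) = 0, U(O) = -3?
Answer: I*sqrt(36133) ≈ 190.09*I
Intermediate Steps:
j(o) = -2 + o
n = 25
q(D) = 0
c(d, G) = 25
M(I) = 0 (M(I) = 0 + I*0 = 0 + 0 = 0)
sqrt(-36133 + M(c(-5, U(-4)))) = sqrt(-36133 + 0) = sqrt(-36133) = I*sqrt(36133)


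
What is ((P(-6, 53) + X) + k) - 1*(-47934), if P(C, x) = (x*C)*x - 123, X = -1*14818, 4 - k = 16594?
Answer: -451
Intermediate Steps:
k = -16590 (k = 4 - 1*16594 = 4 - 16594 = -16590)
X = -14818
P(C, x) = -123 + C*x**2 (P(C, x) = (C*x)*x - 123 = C*x**2 - 123 = -123 + C*x**2)
((P(-6, 53) + X) + k) - 1*(-47934) = (((-123 - 6*53**2) - 14818) - 16590) - 1*(-47934) = (((-123 - 6*2809) - 14818) - 16590) + 47934 = (((-123 - 16854) - 14818) - 16590) + 47934 = ((-16977 - 14818) - 16590) + 47934 = (-31795 - 16590) + 47934 = -48385 + 47934 = -451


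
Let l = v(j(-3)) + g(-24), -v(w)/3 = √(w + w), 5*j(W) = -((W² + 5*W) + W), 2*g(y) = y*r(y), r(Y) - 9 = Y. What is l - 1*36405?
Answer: -36225 - 9*√10/5 ≈ -36231.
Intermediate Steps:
r(Y) = 9 + Y
g(y) = y*(9 + y)/2 (g(y) = (y*(9 + y))/2 = y*(9 + y)/2)
j(W) = -6*W/5 - W²/5 (j(W) = (-((W² + 5*W) + W))/5 = (-(W² + 6*W))/5 = (-W² - 6*W)/5 = -6*W/5 - W²/5)
v(w) = -3*√2*√w (v(w) = -3*√(w + w) = -3*√2*√w)
l = 180 - 9*√10/5 (l = -3*√2*√(-⅕*(-3)*(6 - 3)) + (½)*(-24)*(9 - 24) = -3*√2*√(-⅕*(-3)*3) + (½)*(-24)*(-15) = -3*√2*√(9/5) + 180 = -3*√2*3*√5/5 + 180 = -9*√10/5 + 180 = 180 - 9*√10/5 ≈ 174.31)
l - 1*36405 = (180 - 9*√10/5) - 1*36405 = (180 - 9*√10/5) - 36405 = -36225 - 9*√10/5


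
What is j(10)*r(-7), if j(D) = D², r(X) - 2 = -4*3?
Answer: -1000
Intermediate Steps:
r(X) = -10 (r(X) = 2 - 4*3 = 2 - 12 = -10)
j(10)*r(-7) = 10²*(-10) = 100*(-10) = -1000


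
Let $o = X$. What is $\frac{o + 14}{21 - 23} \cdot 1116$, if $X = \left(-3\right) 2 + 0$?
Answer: $-4464$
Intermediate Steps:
$X = -6$ ($X = -6 + 0 = -6$)
$o = -6$
$\frac{o + 14}{21 - 23} \cdot 1116 = \frac{-6 + 14}{21 - 23} \cdot 1116 = \frac{8}{-2} \cdot 1116 = 8 \left(- \frac{1}{2}\right) 1116 = \left(-4\right) 1116 = -4464$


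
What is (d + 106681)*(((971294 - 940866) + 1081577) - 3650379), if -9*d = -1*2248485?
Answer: -2714887451212/3 ≈ -9.0496e+11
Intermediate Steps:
d = 749495/3 (d = -(-1)*2248485/9 = -⅑*(-2248485) = 749495/3 ≈ 2.4983e+5)
(d + 106681)*(((971294 - 940866) + 1081577) - 3650379) = (749495/3 + 106681)*(((971294 - 940866) + 1081577) - 3650379) = 1069538*((30428 + 1081577) - 3650379)/3 = 1069538*(1112005 - 3650379)/3 = (1069538/3)*(-2538374) = -2714887451212/3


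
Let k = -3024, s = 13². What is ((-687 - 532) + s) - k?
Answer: 1974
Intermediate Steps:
s = 169
((-687 - 532) + s) - k = ((-687 - 532) + 169) - 1*(-3024) = (-1219 + 169) + 3024 = -1050 + 3024 = 1974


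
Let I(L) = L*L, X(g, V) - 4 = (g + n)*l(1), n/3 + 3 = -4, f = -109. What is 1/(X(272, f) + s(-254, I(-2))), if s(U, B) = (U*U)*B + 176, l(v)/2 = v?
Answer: 1/258746 ≈ 3.8648e-6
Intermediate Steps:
n = -21 (n = -9 + 3*(-4) = -9 - 12 = -21)
l(v) = 2*v
X(g, V) = -38 + 2*g (X(g, V) = 4 + (g - 21)*(2*1) = 4 + (-21 + g)*2 = 4 + (-42 + 2*g) = -38 + 2*g)
I(L) = L**2
s(U, B) = 176 + B*U**2 (s(U, B) = U**2*B + 176 = B*U**2 + 176 = 176 + B*U**2)
1/(X(272, f) + s(-254, I(-2))) = 1/((-38 + 2*272) + (176 + (-2)**2*(-254)**2)) = 1/((-38 + 544) + (176 + 4*64516)) = 1/(506 + (176 + 258064)) = 1/(506 + 258240) = 1/258746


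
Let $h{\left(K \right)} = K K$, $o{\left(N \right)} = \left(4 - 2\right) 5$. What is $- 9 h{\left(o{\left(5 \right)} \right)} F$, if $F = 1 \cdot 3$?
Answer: $-2700$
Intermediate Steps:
$F = 3$
$o{\left(N \right)} = 10$ ($o{\left(N \right)} = 2 \cdot 5 = 10$)
$h{\left(K \right)} = K^{2}$
$- 9 h{\left(o{\left(5 \right)} \right)} F = - 9 \cdot 10^{2} \cdot 3 = \left(-9\right) 100 \cdot 3 = \left(-900\right) 3 = -2700$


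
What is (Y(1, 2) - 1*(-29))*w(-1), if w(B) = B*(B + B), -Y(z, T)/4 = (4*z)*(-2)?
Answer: 122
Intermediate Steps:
Y(z, T) = 32*z (Y(z, T) = -4*4*z*(-2) = -(-32)*z = 32*z)
w(B) = 2*B² (w(B) = B*(2*B) = 2*B²)
(Y(1, 2) - 1*(-29))*w(-1) = (32*1 - 1*(-29))*(2*(-1)²) = (32 + 29)*(2*1) = 61*2 = 122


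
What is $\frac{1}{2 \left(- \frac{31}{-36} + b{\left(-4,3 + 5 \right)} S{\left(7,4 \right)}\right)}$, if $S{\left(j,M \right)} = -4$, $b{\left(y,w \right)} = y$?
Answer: $\frac{18}{607} \approx 0.029654$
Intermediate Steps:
$\frac{1}{2 \left(- \frac{31}{-36} + b{\left(-4,3 + 5 \right)} S{\left(7,4 \right)}\right)} = \frac{1}{2 \left(- \frac{31}{-36} - -16\right)} = \frac{1}{2 \left(\left(-31\right) \left(- \frac{1}{36}\right) + 16\right)} = \frac{1}{2 \left(\frac{31}{36} + 16\right)} = \frac{1}{2 \cdot \frac{607}{36}} = \frac{1}{\frac{607}{18}} = \frac{18}{607}$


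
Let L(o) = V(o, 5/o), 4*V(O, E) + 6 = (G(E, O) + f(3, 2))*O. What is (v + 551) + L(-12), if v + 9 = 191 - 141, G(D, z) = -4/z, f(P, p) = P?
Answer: 1161/2 ≈ 580.50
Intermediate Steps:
v = 41 (v = -9 + (191 - 141) = -9 + 50 = 41)
V(O, E) = -3/2 + O*(3 - 4/O)/4 (V(O, E) = -3/2 + ((-4/O + 3)*O)/4 = -3/2 + ((3 - 4/O)*O)/4 = -3/2 + (O*(3 - 4/O))/4 = -3/2 + O*(3 - 4/O)/4)
L(o) = -5/2 + 3*o/4
(v + 551) + L(-12) = (41 + 551) + (-5/2 + (¾)*(-12)) = 592 + (-5/2 - 9) = 592 - 23/2 = 1161/2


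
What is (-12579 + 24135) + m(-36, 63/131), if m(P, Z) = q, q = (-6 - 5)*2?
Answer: 11534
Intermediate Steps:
q = -22 (q = -11*2 = -22)
m(P, Z) = -22
(-12579 + 24135) + m(-36, 63/131) = (-12579 + 24135) - 22 = 11556 - 22 = 11534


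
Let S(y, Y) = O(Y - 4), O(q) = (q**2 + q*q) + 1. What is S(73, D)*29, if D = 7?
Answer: 551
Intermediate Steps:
O(q) = 1 + 2*q**2 (O(q) = (q**2 + q**2) + 1 = 2*q**2 + 1 = 1 + 2*q**2)
S(y, Y) = 1 + 2*(-4 + Y)**2 (S(y, Y) = 1 + 2*(Y - 4)**2 = 1 + 2*(-4 + Y)**2)
S(73, D)*29 = (1 + 2*(-4 + 7)**2)*29 = (1 + 2*3**2)*29 = (1 + 2*9)*29 = (1 + 18)*29 = 19*29 = 551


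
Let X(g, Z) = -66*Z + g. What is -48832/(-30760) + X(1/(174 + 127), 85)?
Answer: -6490864301/1157345 ≈ -5608.4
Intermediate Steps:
X(g, Z) = g - 66*Z
-48832/(-30760) + X(1/(174 + 127), 85) = -48832/(-30760) + (1/(174 + 127) - 66*85) = -48832*(-1/30760) + (1/301 - 5610) = 6104/3845 + (1/301 - 5610) = 6104/3845 - 1688609/301 = -6490864301/1157345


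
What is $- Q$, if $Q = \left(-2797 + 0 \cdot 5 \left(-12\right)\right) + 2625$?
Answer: $172$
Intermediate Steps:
$Q = -172$ ($Q = \left(-2797 + 0 \left(-12\right)\right) + 2625 = \left(-2797 + 0\right) + 2625 = -2797 + 2625 = -172$)
$- Q = \left(-1\right) \left(-172\right) = 172$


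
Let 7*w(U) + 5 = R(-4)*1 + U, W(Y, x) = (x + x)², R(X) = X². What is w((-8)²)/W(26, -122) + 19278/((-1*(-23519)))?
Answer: 8035908981/9801590288 ≈ 0.81986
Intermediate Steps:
W(Y, x) = 4*x² (W(Y, x) = (2*x)² = 4*x²)
w(U) = 11/7 + U/7 (w(U) = -5/7 + ((-4)²*1 + U)/7 = -5/7 + (16*1 + U)/7 = -5/7 + (16 + U)/7 = -5/7 + (16/7 + U/7) = 11/7 + U/7)
w((-8)²)/W(26, -122) + 19278/((-1*(-23519))) = (11/7 + (⅐)*(-8)²)/((4*(-122)²)) + 19278/((-1*(-23519))) = (11/7 + (⅐)*64)/((4*14884)) + 19278/23519 = (11/7 + 64/7)/59536 + 19278*(1/23519) = (75/7)*(1/59536) + 19278/23519 = 75/416752 + 19278/23519 = 8035908981/9801590288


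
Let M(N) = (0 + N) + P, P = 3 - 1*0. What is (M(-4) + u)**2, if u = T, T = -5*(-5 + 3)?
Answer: 81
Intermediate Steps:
T = 10 (T = -5*(-2) = 10)
P = 3 (P = 3 + 0 = 3)
u = 10
M(N) = 3 + N (M(N) = (0 + N) + 3 = N + 3 = 3 + N)
(M(-4) + u)**2 = ((3 - 4) + 10)**2 = (-1 + 10)**2 = 9**2 = 81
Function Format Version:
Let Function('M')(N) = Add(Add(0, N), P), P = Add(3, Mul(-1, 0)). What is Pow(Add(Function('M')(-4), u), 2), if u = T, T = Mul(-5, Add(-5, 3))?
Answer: 81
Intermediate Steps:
T = 10 (T = Mul(-5, -2) = 10)
P = 3 (P = Add(3, 0) = 3)
u = 10
Function('M')(N) = Add(3, N) (Function('M')(N) = Add(Add(0, N), 3) = Add(N, 3) = Add(3, N))
Pow(Add(Function('M')(-4), u), 2) = Pow(Add(Add(3, -4), 10), 2) = Pow(Add(-1, 10), 2) = Pow(9, 2) = 81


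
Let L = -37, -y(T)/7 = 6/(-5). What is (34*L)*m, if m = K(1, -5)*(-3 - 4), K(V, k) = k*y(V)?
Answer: -369852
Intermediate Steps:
y(T) = 42/5 (y(T) = -42/(-5) = -42*(-1)/5 = -7*(-6/5) = 42/5)
K(V, k) = 42*k/5 (K(V, k) = k*(42/5) = 42*k/5)
m = 294 (m = ((42/5)*(-5))*(-3 - 4) = -42*(-7) = 294)
(34*L)*m = (34*(-37))*294 = -1258*294 = -369852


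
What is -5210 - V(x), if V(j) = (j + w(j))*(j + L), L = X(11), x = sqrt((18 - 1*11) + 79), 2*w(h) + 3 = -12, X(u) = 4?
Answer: -5266 + 7*sqrt(86)/2 ≈ -5233.5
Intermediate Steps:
w(h) = -15/2 (w(h) = -3/2 + (1/2)*(-12) = -3/2 - 6 = -15/2)
x = sqrt(86) (x = sqrt((18 - 11) + 79) = sqrt(7 + 79) = sqrt(86) ≈ 9.2736)
L = 4
V(j) = (4 + j)*(-15/2 + j) (V(j) = (j - 15/2)*(j + 4) = (-15/2 + j)*(4 + j) = (4 + j)*(-15/2 + j))
-5210 - V(x) = -5210 - (-30 + (sqrt(86))**2 - 7*sqrt(86)/2) = -5210 - (-30 + 86 - 7*sqrt(86)/2) = -5210 - (56 - 7*sqrt(86)/2) = -5210 + (-56 + 7*sqrt(86)/2) = -5266 + 7*sqrt(86)/2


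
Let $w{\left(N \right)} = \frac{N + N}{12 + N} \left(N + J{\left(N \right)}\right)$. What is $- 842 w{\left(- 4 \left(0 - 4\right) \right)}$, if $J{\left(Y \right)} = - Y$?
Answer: $0$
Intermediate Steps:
$w{\left(N \right)} = 0$ ($w{\left(N \right)} = \frac{N + N}{12 + N} \left(N - N\right) = \frac{2 N}{12 + N} 0 = 0$)
$- 842 w{\left(- 4 \left(0 - 4\right) \right)} = \left(-842\right) 0 = 0$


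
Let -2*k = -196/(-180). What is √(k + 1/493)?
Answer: I*√118650310/14790 ≈ 0.73649*I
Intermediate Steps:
k = -49/90 (k = -(-98)/(-180) = -(-98)*(-1)/180 = -½*49/45 = -49/90 ≈ -0.54444)
√(k + 1/493) = √(-49/90 + 1/493) = √(-24067/44370) = I*√118650310/14790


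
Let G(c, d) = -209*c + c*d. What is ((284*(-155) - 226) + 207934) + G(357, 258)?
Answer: 181181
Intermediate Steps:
((284*(-155) - 226) + 207934) + G(357, 258) = ((284*(-155) - 226) + 207934) + 357*(-209 + 258) = ((-44020 - 226) + 207934) + 357*49 = (-44246 + 207934) + 17493 = 163688 + 17493 = 181181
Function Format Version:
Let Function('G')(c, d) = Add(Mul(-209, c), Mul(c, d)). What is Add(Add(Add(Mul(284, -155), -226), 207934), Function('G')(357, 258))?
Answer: 181181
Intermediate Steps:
Add(Add(Add(Mul(284, -155), -226), 207934), Function('G')(357, 258)) = Add(Add(Add(Mul(284, -155), -226), 207934), Mul(357, Add(-209, 258))) = Add(Add(Add(-44020, -226), 207934), Mul(357, 49)) = Add(Add(-44246, 207934), 17493) = Add(163688, 17493) = 181181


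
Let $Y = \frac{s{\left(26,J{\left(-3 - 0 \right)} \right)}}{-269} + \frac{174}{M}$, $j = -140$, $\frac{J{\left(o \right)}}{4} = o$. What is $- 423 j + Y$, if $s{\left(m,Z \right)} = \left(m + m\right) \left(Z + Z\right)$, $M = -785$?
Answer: $\frac{12506124174}{211165} \approx 59224.0$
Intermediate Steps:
$J{\left(o \right)} = 4 o$
$s{\left(m,Z \right)} = 4 Z m$ ($s{\left(m,Z \right)} = 2 m 2 Z = 4 Z m$)
$Y = \frac{932874}{211165}$ ($Y = \frac{4 \cdot 4 \left(-3 - 0\right) 26}{-269} + \frac{174}{-785} = 4 \cdot 4 \left(-3 + 0\right) 26 \left(- \frac{1}{269}\right) + 174 \left(- \frac{1}{785}\right) = 4 \cdot 4 \left(-3\right) 26 \left(- \frac{1}{269}\right) - \frac{174}{785} = 4 \left(-12\right) 26 \left(- \frac{1}{269}\right) - \frac{174}{785} = \left(-1248\right) \left(- \frac{1}{269}\right) - \frac{174}{785} = \frac{1248}{269} - \frac{174}{785} = \frac{932874}{211165} \approx 4.4177$)
$- 423 j + Y = \left(-423\right) \left(-140\right) + \frac{932874}{211165} = 59220 + \frac{932874}{211165} = \frac{12506124174}{211165}$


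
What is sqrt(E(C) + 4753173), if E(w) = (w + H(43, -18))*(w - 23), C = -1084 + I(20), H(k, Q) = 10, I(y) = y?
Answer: 11*sqrt(48751) ≈ 2428.8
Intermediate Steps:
C = -1064 (C = -1084 + 20 = -1064)
E(w) = (-23 + w)*(10 + w) (E(w) = (w + 10)*(w - 23) = (10 + w)*(-23 + w) = (-23 + w)*(10 + w))
sqrt(E(C) + 4753173) = sqrt((-230 + (-1064)**2 - 13*(-1064)) + 4753173) = sqrt((-230 + 1132096 + 13832) + 4753173) = sqrt(1145698 + 4753173) = sqrt(5898871) = 11*sqrt(48751)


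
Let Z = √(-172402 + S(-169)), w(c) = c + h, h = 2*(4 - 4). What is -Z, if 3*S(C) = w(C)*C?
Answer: -I*√1465935/3 ≈ -403.59*I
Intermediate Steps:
h = 0 (h = 2*0 = 0)
w(c) = c (w(c) = c + 0 = c)
S(C) = C²/3 (S(C) = (C*C)/3 = C²/3)
Z = I*√1465935/3 (Z = √(-172402 + (⅓)*(-169)²) = √(-172402 + (⅓)*28561) = √(-172402 + 28561/3) = √(-488645/3) = I*√1465935/3 ≈ 403.59*I)
-Z = -I*√1465935/3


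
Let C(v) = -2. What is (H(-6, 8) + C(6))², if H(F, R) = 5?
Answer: 9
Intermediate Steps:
(H(-6, 8) + C(6))² = (5 - 2)² = 3² = 9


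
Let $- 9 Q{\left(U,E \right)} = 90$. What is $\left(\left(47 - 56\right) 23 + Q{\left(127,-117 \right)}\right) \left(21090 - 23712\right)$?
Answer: $568974$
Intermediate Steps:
$Q{\left(U,E \right)} = -10$ ($Q{\left(U,E \right)} = \left(- \frac{1}{9}\right) 90 = -10$)
$\left(\left(47 - 56\right) 23 + Q{\left(127,-117 \right)}\right) \left(21090 - 23712\right) = \left(\left(47 - 56\right) 23 - 10\right) \left(21090 - 23712\right) = \left(\left(-9\right) 23 - 10\right) \left(-2622\right) = \left(-207 - 10\right) \left(-2622\right) = \left(-217\right) \left(-2622\right) = 568974$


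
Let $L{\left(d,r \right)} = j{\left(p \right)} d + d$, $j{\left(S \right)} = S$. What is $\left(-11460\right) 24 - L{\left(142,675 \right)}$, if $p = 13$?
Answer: $-277028$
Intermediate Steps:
$L{\left(d,r \right)} = 14 d$ ($L{\left(d,r \right)} = 13 d + d = 14 d$)
$\left(-11460\right) 24 - L{\left(142,675 \right)} = \left(-11460\right) 24 - 14 \cdot 142 = -275040 - 1988 = -277028$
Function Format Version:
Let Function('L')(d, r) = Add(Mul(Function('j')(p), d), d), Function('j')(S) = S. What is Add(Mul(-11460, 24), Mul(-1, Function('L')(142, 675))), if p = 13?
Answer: -277028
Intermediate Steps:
Function('L')(d, r) = Mul(14, d) (Function('L')(d, r) = Add(Mul(13, d), d) = Mul(14, d))
Add(Mul(-11460, 24), Mul(-1, Function('L')(142, 675))) = Add(Mul(-11460, 24), Mul(-1, Mul(14, 142))) = Add(-275040, Mul(-1, 1988)) = Add(-275040, -1988) = -277028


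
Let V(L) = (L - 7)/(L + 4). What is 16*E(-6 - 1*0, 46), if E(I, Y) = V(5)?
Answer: -32/9 ≈ -3.5556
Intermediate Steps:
V(L) = (-7 + L)/(4 + L)
E(I, Y) = -2/9 (E(I, Y) = (-7 + 5)/(4 + 5) = -2/9)
16*E(-6 - 1*0, 46) = 16*(-2/9) = -32/9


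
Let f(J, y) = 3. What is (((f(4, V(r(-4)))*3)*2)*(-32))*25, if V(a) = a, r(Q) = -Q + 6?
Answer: -14400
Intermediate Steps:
r(Q) = 6 - Q
(((f(4, V(r(-4)))*3)*2)*(-32))*25 = (((3*3)*2)*(-32))*25 = ((9*2)*(-32))*25 = (18*(-32))*25 = -576*25 = -14400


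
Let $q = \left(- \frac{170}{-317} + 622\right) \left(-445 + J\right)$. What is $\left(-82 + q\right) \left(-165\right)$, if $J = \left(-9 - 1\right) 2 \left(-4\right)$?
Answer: $\frac{11889331410}{317} \approx 3.7506 \cdot 10^{7}$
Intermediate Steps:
$J = 80$ ($J = \left(-9 + \left(-7 + 6\right)\right) \left(-8\right) = \left(-9 - 1\right) \left(-8\right) = \left(-10\right) \left(-8\right) = 80$)
$q = - \frac{72030560}{317}$ ($q = \left(- \frac{170}{-317} + 622\right) \left(-445 + 80\right) = \left(\left(-170\right) \left(- \frac{1}{317}\right) + 622\right) \left(-365\right) = \left(\frac{170}{317} + 622\right) \left(-365\right) = \frac{197344}{317} \left(-365\right) = - \frac{72030560}{317} \approx -2.2723 \cdot 10^{5}$)
$\left(-82 + q\right) \left(-165\right) = \left(-82 - \frac{72030560}{317}\right) \left(-165\right) = \left(- \frac{72056554}{317}\right) \left(-165\right) = \frac{11889331410}{317}$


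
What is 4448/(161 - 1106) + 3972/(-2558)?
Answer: -7565762/1208655 ≈ -6.2597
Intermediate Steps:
4448/(161 - 1106) + 3972/(-2558) = 4448/(-945) + 3972*(-1/2558) = 4448*(-1/945) - 1986/1279 = -4448/945 - 1986/1279 = -7565762/1208655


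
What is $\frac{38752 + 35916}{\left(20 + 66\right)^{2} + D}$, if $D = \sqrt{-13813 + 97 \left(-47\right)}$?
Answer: $\frac{138061132}{13679797} - \frac{37334 i \sqrt{4593}}{13679797} \approx 10.092 - 0.18496 i$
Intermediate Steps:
$D = 2 i \sqrt{4593}$ ($D = \sqrt{-13813 - 4559} = \sqrt{-18372} = 2 i \sqrt{4593} \approx 135.54 i$)
$\frac{38752 + 35916}{\left(20 + 66\right)^{2} + D} = \frac{38752 + 35916}{\left(20 + 66\right)^{2} + 2 i \sqrt{4593}} = \frac{74668}{86^{2} + 2 i \sqrt{4593}} = \frac{74668}{7396 + 2 i \sqrt{4593}}$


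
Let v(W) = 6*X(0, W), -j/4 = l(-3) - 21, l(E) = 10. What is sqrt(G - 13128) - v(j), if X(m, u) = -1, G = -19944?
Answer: 6 + 4*I*sqrt(2067) ≈ 6.0 + 181.86*I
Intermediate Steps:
j = 44 (j = -4*(10 - 21) = -4*(-11) = 44)
v(W) = -6 (v(W) = 6*(-1) = -6)
sqrt(G - 13128) - v(j) = sqrt(-19944 - 13128) - 1*(-6) = sqrt(-33072) + 6 = 4*I*sqrt(2067) + 6 = 6 + 4*I*sqrt(2067)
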